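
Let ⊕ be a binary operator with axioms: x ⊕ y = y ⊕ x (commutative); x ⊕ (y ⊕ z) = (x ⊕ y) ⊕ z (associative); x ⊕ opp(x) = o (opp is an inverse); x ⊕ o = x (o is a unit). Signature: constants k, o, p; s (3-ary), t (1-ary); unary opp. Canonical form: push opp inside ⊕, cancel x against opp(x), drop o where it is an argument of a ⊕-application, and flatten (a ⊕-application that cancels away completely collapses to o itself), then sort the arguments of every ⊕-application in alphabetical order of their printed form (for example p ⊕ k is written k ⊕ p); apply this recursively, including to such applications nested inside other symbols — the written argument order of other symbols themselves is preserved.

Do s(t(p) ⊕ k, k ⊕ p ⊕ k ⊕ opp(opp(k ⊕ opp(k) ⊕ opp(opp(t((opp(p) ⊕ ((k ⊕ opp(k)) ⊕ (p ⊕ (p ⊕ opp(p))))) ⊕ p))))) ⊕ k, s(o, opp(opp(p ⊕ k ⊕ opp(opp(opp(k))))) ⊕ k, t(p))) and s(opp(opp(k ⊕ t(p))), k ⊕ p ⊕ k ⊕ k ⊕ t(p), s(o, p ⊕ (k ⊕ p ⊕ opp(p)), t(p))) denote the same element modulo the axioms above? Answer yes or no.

Left:  s(t(p) ⊕ k, k ⊕ p ⊕ k ⊕ opp(opp(k ⊕ opp(k) ⊕ opp(opp(t((opp(p) ⊕ ((k ⊕ opp(k)) ⊕ (p ⊕ (p ⊕ opp(p))))) ⊕ p))))) ⊕ k, s(o, opp(opp(p ⊕ k ⊕ opp(opp(opp(k))))) ⊕ k, t(p)))
  Focus inside:  k ⊕ p ⊕ k ⊕ opp(opp(k ⊕ opp(k) ⊕ opp(opp(t((opp(p) ⊕ ((k ⊕ opp(k)) ⊕ (p ⊕ (p ⊕ opp(p))))) ⊕ p))))) ⊕ k
  Push opp inside:  distribute opp over ⊕ and collapse double opp
  Collect:  k ⊕ k ⊕ k ⊕ p ⊕ t(p)
  Rebuild:  s(k ⊕ t(p), k ⊕ k ⊕ k ⊕ p ⊕ t(p), s(o, k ⊕ p, t(p)))
Right:  s(opp(opp(k ⊕ t(p))), k ⊕ p ⊕ k ⊕ k ⊕ t(p), s(o, p ⊕ (k ⊕ p ⊕ opp(p)), t(p)))
  Focus inside:  p ⊕ (k ⊕ p ⊕ opp(p))
  Collect terms:  p ⊕ k
  Sort arguments:  k ⊕ p
  Reassemble:  s(k ⊕ t(p), k ⊕ k ⊕ k ⊕ p ⊕ t(p), s(o, k ⊕ p, t(p)))

Answer: yes — both canonical forms are s(k ⊕ t(p), k ⊕ k ⊕ k ⊕ p ⊕ t(p), s(o, k ⊕ p, t(p)))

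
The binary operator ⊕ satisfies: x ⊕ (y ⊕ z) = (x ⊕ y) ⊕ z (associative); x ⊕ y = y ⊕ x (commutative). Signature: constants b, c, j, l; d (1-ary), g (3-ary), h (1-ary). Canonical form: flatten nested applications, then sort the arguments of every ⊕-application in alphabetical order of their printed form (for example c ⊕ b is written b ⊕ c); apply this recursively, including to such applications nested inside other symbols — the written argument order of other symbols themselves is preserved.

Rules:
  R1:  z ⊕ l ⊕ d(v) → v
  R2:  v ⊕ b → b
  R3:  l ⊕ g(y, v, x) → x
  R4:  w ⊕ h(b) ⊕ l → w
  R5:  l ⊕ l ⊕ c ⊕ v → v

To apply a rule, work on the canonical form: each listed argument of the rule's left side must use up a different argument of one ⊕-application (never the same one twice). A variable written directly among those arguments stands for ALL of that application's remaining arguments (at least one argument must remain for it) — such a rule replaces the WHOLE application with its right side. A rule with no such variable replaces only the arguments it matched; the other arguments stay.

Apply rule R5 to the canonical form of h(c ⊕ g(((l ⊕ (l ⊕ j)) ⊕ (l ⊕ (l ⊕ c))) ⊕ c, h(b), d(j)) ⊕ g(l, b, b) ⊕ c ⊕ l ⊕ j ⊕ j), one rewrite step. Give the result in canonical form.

Canonical form:  h(c ⊕ c ⊕ g(c ⊕ c ⊕ j ⊕ l ⊕ l ⊕ l ⊕ l, h(b), d(j)) ⊕ g(l, b, b) ⊕ j ⊕ j ⊕ l)
Apply R5:  consuming c, l, l;  v := c ⊕ j ⊕ l ⊕ l
The extension variable absorbs all remaining arguments, so the whole application is rewritten.
Result:  h(c ⊕ c ⊕ g(c ⊕ j ⊕ l ⊕ l, h(b), d(j)) ⊕ g(l, b, b) ⊕ j ⊕ j ⊕ l)

Answer: h(c ⊕ c ⊕ g(c ⊕ j ⊕ l ⊕ l, h(b), d(j)) ⊕ g(l, b, b) ⊕ j ⊕ j ⊕ l)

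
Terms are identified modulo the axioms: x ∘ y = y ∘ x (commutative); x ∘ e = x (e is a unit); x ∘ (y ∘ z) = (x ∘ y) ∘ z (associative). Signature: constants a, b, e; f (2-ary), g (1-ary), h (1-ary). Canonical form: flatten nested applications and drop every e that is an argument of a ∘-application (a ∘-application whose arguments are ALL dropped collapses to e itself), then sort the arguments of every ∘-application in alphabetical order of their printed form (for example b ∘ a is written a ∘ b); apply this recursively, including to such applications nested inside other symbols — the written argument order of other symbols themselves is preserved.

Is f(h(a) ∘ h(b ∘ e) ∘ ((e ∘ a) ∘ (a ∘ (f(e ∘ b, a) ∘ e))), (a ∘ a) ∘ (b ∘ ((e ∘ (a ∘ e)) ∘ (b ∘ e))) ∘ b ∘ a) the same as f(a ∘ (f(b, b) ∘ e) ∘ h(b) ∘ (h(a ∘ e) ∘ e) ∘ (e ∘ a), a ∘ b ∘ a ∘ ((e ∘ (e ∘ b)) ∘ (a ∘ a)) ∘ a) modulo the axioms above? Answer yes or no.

Answer: no — f(a ∘ a ∘ f(b, a) ∘ h(a) ∘ h(b), a ∘ a ∘ a ∘ a ∘ b ∘ b ∘ b) vs f(a ∘ a ∘ f(b, b) ∘ h(a) ∘ h(b), a ∘ a ∘ a ∘ a ∘ a ∘ b ∘ b)

Derivation:
Left:  f(h(a) ∘ h(b ∘ e) ∘ ((e ∘ a) ∘ (a ∘ (f(e ∘ b, a) ∘ e))), (a ∘ a) ∘ (b ∘ ((e ∘ (a ∘ e)) ∘ (b ∘ e))) ∘ b ∘ a)
  Descend into:  h(a) ∘ h(b ∘ e) ∘ ((e ∘ a) ∘ (a ∘ (f(e ∘ b, a) ∘ e)))
  Merge nested applications:  h(a) ∘ h(b ∘ e) ∘ e ∘ a ∘ a ∘ f(e ∘ b, a) ∘ e
  Canonicalize subterm:  h(b ∘ e)  →  h(b)
  Canonicalize subterm:  f(e ∘ b, a)  →  f(b, a)
  Unit:  drop e (×2)
  Sort:  a ∘ a ∘ f(b, a) ∘ h(a) ∘ h(b)
  Put back:  f(a ∘ a ∘ f(b, a) ∘ h(a) ∘ h(b), a ∘ a ∘ a ∘ a ∘ b ∘ b ∘ b)
Right:  f(a ∘ (f(b, b) ∘ e) ∘ h(b) ∘ (h(a ∘ e) ∘ e) ∘ (e ∘ a), a ∘ b ∘ a ∘ ((e ∘ (e ∘ b)) ∘ (a ∘ a)) ∘ a)
  Descend into:  a ∘ (f(b, b) ∘ e) ∘ h(b) ∘ (h(a ∘ e) ∘ e) ∘ (e ∘ a)
  Merge nested applications:  a ∘ f(b, b) ∘ e ∘ h(b) ∘ h(a ∘ e) ∘ e ∘ e ∘ a
  Simplify inside:  h(a ∘ e)  →  h(a)
  Drop the unit:  drop e (×3)
  Order the arguments:  a ∘ a ∘ f(b, b) ∘ h(a) ∘ h(b)
  Put back:  f(a ∘ a ∘ f(b, b) ∘ h(a) ∘ h(b), a ∘ a ∘ a ∘ a ∘ a ∘ b ∘ b)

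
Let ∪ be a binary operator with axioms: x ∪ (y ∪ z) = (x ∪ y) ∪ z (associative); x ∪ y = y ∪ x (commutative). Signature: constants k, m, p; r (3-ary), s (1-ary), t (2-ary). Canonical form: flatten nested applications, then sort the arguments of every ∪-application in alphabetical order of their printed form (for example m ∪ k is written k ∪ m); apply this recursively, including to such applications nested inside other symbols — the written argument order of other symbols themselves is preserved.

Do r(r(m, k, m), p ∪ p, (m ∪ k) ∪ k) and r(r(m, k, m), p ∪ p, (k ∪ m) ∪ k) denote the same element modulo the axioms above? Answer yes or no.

Answer: yes — both canonical forms are r(r(m, k, m), p ∪ p, k ∪ k ∪ m)

Derivation:
Left:  r(r(m, k, m), p ∪ p, (m ∪ k) ∪ k)
  Focus inside:  (m ∪ k) ∪ k
  Flatten:  m ∪ k ∪ k
  Sort arguments:  k ∪ k ∪ m
  Put back:  r(r(m, k, m), p ∪ p, k ∪ k ∪ m)
Right:  r(r(m, k, m), p ∪ p, (k ∪ m) ∪ k)
  Work inside:  (k ∪ m) ∪ k
  Un-nest:  k ∪ m ∪ k
  Sort arguments:  k ∪ k ∪ m
  Rebuild:  r(r(m, k, m), p ∪ p, k ∪ k ∪ m)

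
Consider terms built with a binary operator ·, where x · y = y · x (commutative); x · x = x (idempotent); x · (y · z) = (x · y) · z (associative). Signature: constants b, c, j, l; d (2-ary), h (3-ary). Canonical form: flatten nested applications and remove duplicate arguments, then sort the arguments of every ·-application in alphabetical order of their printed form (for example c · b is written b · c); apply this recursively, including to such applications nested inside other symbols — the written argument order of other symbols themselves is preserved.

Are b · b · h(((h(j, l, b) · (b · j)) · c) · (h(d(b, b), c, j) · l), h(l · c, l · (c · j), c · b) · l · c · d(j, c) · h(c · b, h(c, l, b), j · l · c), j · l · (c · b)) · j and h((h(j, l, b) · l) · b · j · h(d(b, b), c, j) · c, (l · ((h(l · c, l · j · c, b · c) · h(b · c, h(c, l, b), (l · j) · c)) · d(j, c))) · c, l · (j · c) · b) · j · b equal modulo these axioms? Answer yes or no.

Answer: yes — both canonical forms are b · h(b · c · h(d(b, b), c, j) · h(j, l, b) · j · l, c · d(j, c) · h(b · c, h(c, l, b), c · j · l) · h(c · l, c · j · l, b · c) · l, b · c · j · l) · j

Derivation:
Left:  b · b · h(((h(j, l, b) · (b · j)) · c) · (h(d(b, b), c, j) · l), h(l · c, l · (c · j), c · b) · l · c · d(j, c) · h(c · b, h(c, l, b), j · l · c), j · l · (c · b)) · j
  Inside:  h(((h(j, l, b) · (b · j)) · c) · (h(d(b, b), c, j) · l), h(l · c, l · (c · j), c · b) · l · c · d(j, c) · h(c · b, h(c, l, b), j · l · c), j · l · (c · b))  →  h(b · c · h(d(b, b), c, j) · h(j, l, b) · j · l, c · d(j, c) · h(b · c, h(c, l, b), c · j · l) · h(c · l, c · j · l, b · c) · l, b · c · j · l)
  Deduplicate:  drop duplicate b
  Order the arguments:  b · h(b · c · h(d(b, b), c, j) · h(j, l, b) · j · l, c · d(j, c) · h(b · c, h(c, l, b), c · j · l) · h(c · l, c · j · l, b · c) · l, b · c · j · l) · j
Right:  h((h(j, l, b) · l) · b · j · h(d(b, b), c, j) · c, (l · ((h(l · c, l · j · c, b · c) · h(b · c, h(c, l, b), (l · j) · c)) · d(j, c))) · c, l · (j · c) · b) · j · b
  Inside:  h((h(j, l, b) · l) · b · j · h(d(b, b), c, j) · c, (l · ((h(l · c, l · j · c, b · c) · h(b · c, h(c, l, b), (l · j) · c)) · d(j, c))) · c, l · (j · c) · b)  →  h(b · c · h(d(b, b), c, j) · h(j, l, b) · j · l, c · d(j, c) · h(b · c, h(c, l, b), c · j · l) · h(c · l, c · j · l, b · c) · l, b · c · j · l)
  Sort arguments:  b · h(b · c · h(d(b, b), c, j) · h(j, l, b) · j · l, c · d(j, c) · h(b · c, h(c, l, b), c · j · l) · h(c · l, c · j · l, b · c) · l, b · c · j · l) · j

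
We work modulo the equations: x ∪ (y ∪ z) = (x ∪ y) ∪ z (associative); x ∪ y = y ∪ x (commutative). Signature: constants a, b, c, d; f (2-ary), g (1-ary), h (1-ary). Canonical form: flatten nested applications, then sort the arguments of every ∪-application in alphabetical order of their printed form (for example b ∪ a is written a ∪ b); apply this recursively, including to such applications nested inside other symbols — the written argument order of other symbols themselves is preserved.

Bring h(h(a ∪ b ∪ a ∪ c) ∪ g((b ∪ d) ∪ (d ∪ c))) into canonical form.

Work inside:  h(a ∪ b ∪ a ∪ c) ∪ g((b ∪ d) ∪ (d ∪ c))
Canonicalize subterm:  h(a ∪ b ∪ a ∪ c)  →  h(a ∪ a ∪ b ∪ c)
Canonicalize subterm:  g((b ∪ d) ∪ (d ∪ c))  →  g(b ∪ c ∪ d ∪ d)
Sort arguments:  g(b ∪ c ∪ d ∪ d) ∪ h(a ∪ a ∪ b ∪ c)
Reassemble:  h(g(b ∪ c ∪ d ∪ d) ∪ h(a ∪ a ∪ b ∪ c))

Answer: h(g(b ∪ c ∪ d ∪ d) ∪ h(a ∪ a ∪ b ∪ c))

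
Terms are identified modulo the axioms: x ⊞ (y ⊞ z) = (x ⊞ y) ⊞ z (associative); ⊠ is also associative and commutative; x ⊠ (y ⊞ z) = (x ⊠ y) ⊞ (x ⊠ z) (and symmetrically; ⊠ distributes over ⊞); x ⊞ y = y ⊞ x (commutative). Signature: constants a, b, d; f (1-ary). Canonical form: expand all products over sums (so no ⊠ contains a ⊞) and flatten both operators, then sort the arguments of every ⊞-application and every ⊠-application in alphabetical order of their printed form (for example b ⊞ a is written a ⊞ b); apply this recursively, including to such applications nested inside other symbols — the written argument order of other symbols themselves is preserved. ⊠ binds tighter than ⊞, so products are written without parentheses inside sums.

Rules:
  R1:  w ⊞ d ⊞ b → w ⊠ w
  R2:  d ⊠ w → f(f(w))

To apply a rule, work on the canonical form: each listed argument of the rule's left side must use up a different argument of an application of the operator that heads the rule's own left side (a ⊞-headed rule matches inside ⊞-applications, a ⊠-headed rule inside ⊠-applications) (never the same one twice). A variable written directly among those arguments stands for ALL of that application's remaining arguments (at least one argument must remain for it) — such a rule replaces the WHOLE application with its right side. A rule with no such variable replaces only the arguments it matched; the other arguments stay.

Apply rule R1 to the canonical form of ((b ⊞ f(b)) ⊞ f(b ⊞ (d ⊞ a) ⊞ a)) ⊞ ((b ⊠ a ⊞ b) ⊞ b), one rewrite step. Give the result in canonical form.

Answer: a ⊠ b ⊞ b ⊞ b ⊞ b ⊞ f(a ⊠ a ⊞ a ⊠ a ⊞ a ⊠ a ⊞ a ⊠ a) ⊞ f(b)

Derivation:
Canonical form:  a ⊠ b ⊞ b ⊞ b ⊞ b ⊞ f(a ⊞ a ⊞ b ⊞ d) ⊞ f(b)
R1 matches:  uses b, d;  w := a ⊞ a
Every leftover argument binds to the variable; the entire application is replaced.
Result:  a ⊠ b ⊞ b ⊞ b ⊞ b ⊞ f(a ⊠ a ⊞ a ⊠ a ⊞ a ⊠ a ⊞ a ⊠ a) ⊞ f(b)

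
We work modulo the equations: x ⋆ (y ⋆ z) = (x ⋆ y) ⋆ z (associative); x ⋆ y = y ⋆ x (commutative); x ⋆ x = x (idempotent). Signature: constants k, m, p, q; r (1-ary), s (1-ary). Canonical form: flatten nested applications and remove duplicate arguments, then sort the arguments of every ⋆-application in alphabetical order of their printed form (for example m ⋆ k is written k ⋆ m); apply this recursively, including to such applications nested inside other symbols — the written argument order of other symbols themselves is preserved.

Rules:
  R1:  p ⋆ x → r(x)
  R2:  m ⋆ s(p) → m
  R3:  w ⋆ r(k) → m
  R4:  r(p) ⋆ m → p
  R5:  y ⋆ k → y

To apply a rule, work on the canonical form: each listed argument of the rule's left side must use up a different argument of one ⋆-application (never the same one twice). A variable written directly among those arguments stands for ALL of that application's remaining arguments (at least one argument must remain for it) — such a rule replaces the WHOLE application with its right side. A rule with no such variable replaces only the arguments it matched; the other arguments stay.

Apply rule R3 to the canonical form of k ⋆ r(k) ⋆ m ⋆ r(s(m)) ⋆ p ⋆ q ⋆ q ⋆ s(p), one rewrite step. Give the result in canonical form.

Answer: m

Derivation:
Canonical form:  k ⋆ m ⋆ p ⋆ q ⋆ r(k) ⋆ r(s(m)) ⋆ s(p)
R3 matches:  uses r(k);  w := k ⋆ m ⋆ p ⋆ q ⋆ r(s(m)) ⋆ s(p)
Every leftover argument binds to the variable; the entire application is replaced.
Result:  m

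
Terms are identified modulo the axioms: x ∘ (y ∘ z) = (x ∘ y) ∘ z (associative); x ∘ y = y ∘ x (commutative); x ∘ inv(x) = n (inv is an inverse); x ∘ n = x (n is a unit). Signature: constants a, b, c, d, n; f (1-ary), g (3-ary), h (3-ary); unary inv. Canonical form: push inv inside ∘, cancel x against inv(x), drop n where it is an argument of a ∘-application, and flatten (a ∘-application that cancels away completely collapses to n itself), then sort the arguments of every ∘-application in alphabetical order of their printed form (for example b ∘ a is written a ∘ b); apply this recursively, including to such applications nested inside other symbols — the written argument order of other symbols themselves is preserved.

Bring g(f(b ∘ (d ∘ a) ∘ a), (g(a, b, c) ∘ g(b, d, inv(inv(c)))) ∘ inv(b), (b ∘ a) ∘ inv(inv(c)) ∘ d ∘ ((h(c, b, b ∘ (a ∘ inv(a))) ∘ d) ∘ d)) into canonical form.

Focus inside:  (b ∘ a) ∘ inv(inv(c)) ∘ d ∘ ((h(c, b, b ∘ (a ∘ inv(a))) ∘ d) ∘ d)
Push inv inside:  distribute inv over ∘ and collapse double inv
Collect:  b ∘ a ∘ c ∘ d ∘ d ∘ d ∘ h(c, b, b)
Sort:  a ∘ b ∘ c ∘ d ∘ d ∘ d ∘ h(c, b, b)
Reassemble:  g(f(a ∘ a ∘ b ∘ d), g(a, b, c) ∘ g(b, d, c) ∘ inv(b), a ∘ b ∘ c ∘ d ∘ d ∘ d ∘ h(c, b, b))

Answer: g(f(a ∘ a ∘ b ∘ d), g(a, b, c) ∘ g(b, d, c) ∘ inv(b), a ∘ b ∘ c ∘ d ∘ d ∘ d ∘ h(c, b, b))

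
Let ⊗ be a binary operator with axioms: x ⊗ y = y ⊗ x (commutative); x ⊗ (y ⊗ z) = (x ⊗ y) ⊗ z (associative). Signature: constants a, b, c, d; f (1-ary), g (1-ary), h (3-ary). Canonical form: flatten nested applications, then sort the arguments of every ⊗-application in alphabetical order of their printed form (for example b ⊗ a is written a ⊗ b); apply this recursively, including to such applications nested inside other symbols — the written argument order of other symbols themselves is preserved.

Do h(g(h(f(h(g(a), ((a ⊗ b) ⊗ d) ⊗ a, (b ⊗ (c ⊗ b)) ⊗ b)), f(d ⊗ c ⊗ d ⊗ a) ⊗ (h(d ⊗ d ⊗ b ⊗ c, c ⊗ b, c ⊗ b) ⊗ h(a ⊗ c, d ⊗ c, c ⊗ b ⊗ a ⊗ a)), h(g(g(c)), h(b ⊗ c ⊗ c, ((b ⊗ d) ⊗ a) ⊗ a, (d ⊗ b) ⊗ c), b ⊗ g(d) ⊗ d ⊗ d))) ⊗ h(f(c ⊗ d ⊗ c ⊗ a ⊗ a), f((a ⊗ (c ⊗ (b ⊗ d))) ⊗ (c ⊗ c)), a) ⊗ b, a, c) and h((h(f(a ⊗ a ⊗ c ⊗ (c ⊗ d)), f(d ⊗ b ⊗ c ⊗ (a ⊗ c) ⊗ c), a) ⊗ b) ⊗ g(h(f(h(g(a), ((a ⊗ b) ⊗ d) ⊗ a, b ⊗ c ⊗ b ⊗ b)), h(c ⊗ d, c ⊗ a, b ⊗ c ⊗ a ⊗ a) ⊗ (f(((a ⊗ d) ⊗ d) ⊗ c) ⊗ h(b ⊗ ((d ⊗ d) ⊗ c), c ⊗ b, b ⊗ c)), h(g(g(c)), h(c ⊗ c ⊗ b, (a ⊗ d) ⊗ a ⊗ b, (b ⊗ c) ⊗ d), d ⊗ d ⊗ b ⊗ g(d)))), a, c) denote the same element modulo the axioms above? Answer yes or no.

Answer: no — h(b ⊗ g(h(f(h(g(a), a ⊗ a ⊗ b ⊗ d, b ⊗ b ⊗ b ⊗ c)), f(a ⊗ c ⊗ d ⊗ d) ⊗ h(a ⊗ c, c ⊗ d, a ⊗ a ⊗ b ⊗ c) ⊗ h(b ⊗ c ⊗ d ⊗ d, b ⊗ c, b ⊗ c), h(g(g(c)), h(b ⊗ c ⊗ c, a ⊗ a ⊗ b ⊗ d, b ⊗ c ⊗ d), b ⊗ d ⊗ d ⊗ g(d)))) ⊗ h(f(a ⊗ a ⊗ c ⊗ c ⊗ d), f(a ⊗ b ⊗ c ⊗ c ⊗ c ⊗ d), a), a, c) vs h(b ⊗ g(h(f(h(g(a), a ⊗ a ⊗ b ⊗ d, b ⊗ b ⊗ b ⊗ c)), f(a ⊗ c ⊗ d ⊗ d) ⊗ h(b ⊗ c ⊗ d ⊗ d, b ⊗ c, b ⊗ c) ⊗ h(c ⊗ d, a ⊗ c, a ⊗ a ⊗ b ⊗ c), h(g(g(c)), h(b ⊗ c ⊗ c, a ⊗ a ⊗ b ⊗ d, b ⊗ c ⊗ d), b ⊗ d ⊗ d ⊗ g(d)))) ⊗ h(f(a ⊗ a ⊗ c ⊗ c ⊗ d), f(a ⊗ b ⊗ c ⊗ c ⊗ c ⊗ d), a), a, c)

Derivation:
Left:  h(g(h(f(h(g(a), ((a ⊗ b) ⊗ d) ⊗ a, (b ⊗ (c ⊗ b)) ⊗ b)), f(d ⊗ c ⊗ d ⊗ a) ⊗ (h(d ⊗ d ⊗ b ⊗ c, c ⊗ b, c ⊗ b) ⊗ h(a ⊗ c, d ⊗ c, c ⊗ b ⊗ a ⊗ a)), h(g(g(c)), h(b ⊗ c ⊗ c, ((b ⊗ d) ⊗ a) ⊗ a, (d ⊗ b) ⊗ c), b ⊗ g(d) ⊗ d ⊗ d))) ⊗ h(f(c ⊗ d ⊗ c ⊗ a ⊗ a), f((a ⊗ (c ⊗ (b ⊗ d))) ⊗ (c ⊗ c)), a) ⊗ b, a, c)
  Descend into:  g(h(f(h(g(a), ((a ⊗ b) ⊗ d) ⊗ a, (b ⊗ (c ⊗ b)) ⊗ b)), f(d ⊗ c ⊗ d ⊗ a) ⊗ (h(d ⊗ d ⊗ b ⊗ c, c ⊗ b, c ⊗ b) ⊗ h(a ⊗ c, d ⊗ c, c ⊗ b ⊗ a ⊗ a)), h(g(g(c)), h(b ⊗ c ⊗ c, ((b ⊗ d) ⊗ a) ⊗ a, (d ⊗ b) ⊗ c), b ⊗ g(d) ⊗ d ⊗ d))) ⊗ h(f(c ⊗ d ⊗ c ⊗ a ⊗ a), f((a ⊗ (c ⊗ (b ⊗ d))) ⊗ (c ⊗ c)), a) ⊗ b
  Simplify inside:  g(h(f(h(g(a), ((a ⊗ b) ⊗ d) ⊗ a, (b ⊗ (c ⊗ b)) ⊗ b)), f(d ⊗ c ⊗ d ⊗ a) ⊗ (h(d ⊗ d ⊗ b ⊗ c, c ⊗ b, c ⊗ b) ⊗ h(a ⊗ c, d ⊗ c, c ⊗ b ⊗ a ⊗ a)), h(g(g(c)), h(b ⊗ c ⊗ c, ((b ⊗ d) ⊗ a) ⊗ a, (d ⊗ b) ⊗ c), b ⊗ g(d) ⊗ d ⊗ d)))  →  g(h(f(h(g(a), a ⊗ a ⊗ b ⊗ d, b ⊗ b ⊗ b ⊗ c)), f(a ⊗ c ⊗ d ⊗ d) ⊗ h(a ⊗ c, c ⊗ d, a ⊗ a ⊗ b ⊗ c) ⊗ h(b ⊗ c ⊗ d ⊗ d, b ⊗ c, b ⊗ c), h(g(g(c)), h(b ⊗ c ⊗ c, a ⊗ a ⊗ b ⊗ d, b ⊗ c ⊗ d), b ⊗ d ⊗ d ⊗ g(d))))
  Inside:  h(f(c ⊗ d ⊗ c ⊗ a ⊗ a), f((a ⊗ (c ⊗ (b ⊗ d))) ⊗ (c ⊗ c)), a)  →  h(f(a ⊗ a ⊗ c ⊗ c ⊗ d), f(a ⊗ b ⊗ c ⊗ c ⊗ c ⊗ d), a)
  Sort:  b ⊗ g(h(f(h(g(a), a ⊗ a ⊗ b ⊗ d, b ⊗ b ⊗ b ⊗ c)), f(a ⊗ c ⊗ d ⊗ d) ⊗ h(a ⊗ c, c ⊗ d, a ⊗ a ⊗ b ⊗ c) ⊗ h(b ⊗ c ⊗ d ⊗ d, b ⊗ c, b ⊗ c), h(g(g(c)), h(b ⊗ c ⊗ c, a ⊗ a ⊗ b ⊗ d, b ⊗ c ⊗ d), b ⊗ d ⊗ d ⊗ g(d)))) ⊗ h(f(a ⊗ a ⊗ c ⊗ c ⊗ d), f(a ⊗ b ⊗ c ⊗ c ⊗ c ⊗ d), a)
  Put back:  h(b ⊗ g(h(f(h(g(a), a ⊗ a ⊗ b ⊗ d, b ⊗ b ⊗ b ⊗ c)), f(a ⊗ c ⊗ d ⊗ d) ⊗ h(a ⊗ c, c ⊗ d, a ⊗ a ⊗ b ⊗ c) ⊗ h(b ⊗ c ⊗ d ⊗ d, b ⊗ c, b ⊗ c), h(g(g(c)), h(b ⊗ c ⊗ c, a ⊗ a ⊗ b ⊗ d, b ⊗ c ⊗ d), b ⊗ d ⊗ d ⊗ g(d)))) ⊗ h(f(a ⊗ a ⊗ c ⊗ c ⊗ d), f(a ⊗ b ⊗ c ⊗ c ⊗ c ⊗ d), a), a, c)
Right:  h((h(f(a ⊗ a ⊗ c ⊗ (c ⊗ d)), f(d ⊗ b ⊗ c ⊗ (a ⊗ c) ⊗ c), a) ⊗ b) ⊗ g(h(f(h(g(a), ((a ⊗ b) ⊗ d) ⊗ a, b ⊗ c ⊗ b ⊗ b)), h(c ⊗ d, c ⊗ a, b ⊗ c ⊗ a ⊗ a) ⊗ (f(((a ⊗ d) ⊗ d) ⊗ c) ⊗ h(b ⊗ ((d ⊗ d) ⊗ c), c ⊗ b, b ⊗ c)), h(g(g(c)), h(c ⊗ c ⊗ b, (a ⊗ d) ⊗ a ⊗ b, (b ⊗ c) ⊗ d), d ⊗ d ⊗ b ⊗ g(d)))), a, c)
  Work inside:  (h(f(a ⊗ a ⊗ c ⊗ (c ⊗ d)), f(d ⊗ b ⊗ c ⊗ (a ⊗ c) ⊗ c), a) ⊗ b) ⊗ g(h(f(h(g(a), ((a ⊗ b) ⊗ d) ⊗ a, b ⊗ c ⊗ b ⊗ b)), h(c ⊗ d, c ⊗ a, b ⊗ c ⊗ a ⊗ a) ⊗ (f(((a ⊗ d) ⊗ d) ⊗ c) ⊗ h(b ⊗ ((d ⊗ d) ⊗ c), c ⊗ b, b ⊗ c)), h(g(g(c)), h(c ⊗ c ⊗ b, (a ⊗ d) ⊗ a ⊗ b, (b ⊗ c) ⊗ d), d ⊗ d ⊗ b ⊗ g(d))))
  Merge nested applications:  h(f(a ⊗ a ⊗ c ⊗ (c ⊗ d)), f(d ⊗ b ⊗ c ⊗ (a ⊗ c) ⊗ c), a) ⊗ b ⊗ g(h(f(h(g(a), ((a ⊗ b) ⊗ d) ⊗ a, b ⊗ c ⊗ b ⊗ b)), h(c ⊗ d, c ⊗ a, b ⊗ c ⊗ a ⊗ a) ⊗ (f(((a ⊗ d) ⊗ d) ⊗ c) ⊗ h(b ⊗ ((d ⊗ d) ⊗ c), c ⊗ b, b ⊗ c)), h(g(g(c)), h(c ⊗ c ⊗ b, (a ⊗ d) ⊗ a ⊗ b, (b ⊗ c) ⊗ d), d ⊗ d ⊗ b ⊗ g(d))))
  Inside:  h(f(a ⊗ a ⊗ c ⊗ (c ⊗ d)), f(d ⊗ b ⊗ c ⊗ (a ⊗ c) ⊗ c), a)  →  h(f(a ⊗ a ⊗ c ⊗ c ⊗ d), f(a ⊗ b ⊗ c ⊗ c ⊗ c ⊗ d), a)
  Simplify inside:  g(h(f(h(g(a), ((a ⊗ b) ⊗ d) ⊗ a, b ⊗ c ⊗ b ⊗ b)), h(c ⊗ d, c ⊗ a, b ⊗ c ⊗ a ⊗ a) ⊗ (f(((a ⊗ d) ⊗ d) ⊗ c) ⊗ h(b ⊗ ((d ⊗ d) ⊗ c), c ⊗ b, b ⊗ c)), h(g(g(c)), h(c ⊗ c ⊗ b, (a ⊗ d) ⊗ a ⊗ b, (b ⊗ c) ⊗ d), d ⊗ d ⊗ b ⊗ g(d))))  →  g(h(f(h(g(a), a ⊗ a ⊗ b ⊗ d, b ⊗ b ⊗ b ⊗ c)), f(a ⊗ c ⊗ d ⊗ d) ⊗ h(b ⊗ c ⊗ d ⊗ d, b ⊗ c, b ⊗ c) ⊗ h(c ⊗ d, a ⊗ c, a ⊗ a ⊗ b ⊗ c), h(g(g(c)), h(b ⊗ c ⊗ c, a ⊗ a ⊗ b ⊗ d, b ⊗ c ⊗ d), b ⊗ d ⊗ d ⊗ g(d))))
  Order the arguments:  b ⊗ g(h(f(h(g(a), a ⊗ a ⊗ b ⊗ d, b ⊗ b ⊗ b ⊗ c)), f(a ⊗ c ⊗ d ⊗ d) ⊗ h(b ⊗ c ⊗ d ⊗ d, b ⊗ c, b ⊗ c) ⊗ h(c ⊗ d, a ⊗ c, a ⊗ a ⊗ b ⊗ c), h(g(g(c)), h(b ⊗ c ⊗ c, a ⊗ a ⊗ b ⊗ d, b ⊗ c ⊗ d), b ⊗ d ⊗ d ⊗ g(d)))) ⊗ h(f(a ⊗ a ⊗ c ⊗ c ⊗ d), f(a ⊗ b ⊗ c ⊗ c ⊗ c ⊗ d), a)
  Put back:  h(b ⊗ g(h(f(h(g(a), a ⊗ a ⊗ b ⊗ d, b ⊗ b ⊗ b ⊗ c)), f(a ⊗ c ⊗ d ⊗ d) ⊗ h(b ⊗ c ⊗ d ⊗ d, b ⊗ c, b ⊗ c) ⊗ h(c ⊗ d, a ⊗ c, a ⊗ a ⊗ b ⊗ c), h(g(g(c)), h(b ⊗ c ⊗ c, a ⊗ a ⊗ b ⊗ d, b ⊗ c ⊗ d), b ⊗ d ⊗ d ⊗ g(d)))) ⊗ h(f(a ⊗ a ⊗ c ⊗ c ⊗ d), f(a ⊗ b ⊗ c ⊗ c ⊗ c ⊗ d), a), a, c)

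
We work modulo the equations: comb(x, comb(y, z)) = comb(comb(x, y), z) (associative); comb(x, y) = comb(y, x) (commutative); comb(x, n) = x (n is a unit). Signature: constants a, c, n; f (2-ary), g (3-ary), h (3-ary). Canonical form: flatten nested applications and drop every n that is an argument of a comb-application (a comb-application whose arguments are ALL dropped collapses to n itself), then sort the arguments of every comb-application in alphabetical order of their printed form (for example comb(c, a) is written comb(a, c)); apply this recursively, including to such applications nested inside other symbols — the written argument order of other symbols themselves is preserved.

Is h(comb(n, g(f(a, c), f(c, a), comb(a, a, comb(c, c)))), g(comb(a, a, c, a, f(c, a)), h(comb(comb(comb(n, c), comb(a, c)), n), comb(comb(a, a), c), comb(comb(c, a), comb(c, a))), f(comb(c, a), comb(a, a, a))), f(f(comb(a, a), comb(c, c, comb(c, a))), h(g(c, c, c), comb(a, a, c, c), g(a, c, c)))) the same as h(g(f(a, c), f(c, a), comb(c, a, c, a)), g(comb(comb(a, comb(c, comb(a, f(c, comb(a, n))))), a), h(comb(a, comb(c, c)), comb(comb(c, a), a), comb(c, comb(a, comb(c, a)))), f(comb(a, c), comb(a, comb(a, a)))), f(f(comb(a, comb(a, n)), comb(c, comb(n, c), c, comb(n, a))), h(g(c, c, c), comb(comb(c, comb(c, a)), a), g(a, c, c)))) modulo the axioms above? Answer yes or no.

Left:  h(comb(n, g(f(a, c), f(c, a), comb(a, a, comb(c, c)))), g(comb(a, a, c, a, f(c, a)), h(comb(comb(comb(n, c), comb(a, c)), n), comb(comb(a, a), c), comb(comb(c, a), comb(c, a))), f(comb(c, a), comb(a, a, a))), f(f(comb(a, a), comb(c, c, comb(c, a))), h(g(c, c, c), comb(a, a, c, c), g(a, c, c))))
  Work inside:  comb(n, g(f(a, c), f(c, a), comb(a, a, comb(c, c))))
  Simplify inside:  g(f(a, c), f(c, a), comb(a, a, comb(c, c)))  →  g(f(a, c), f(c, a), comb(a, a, c, c))
  Drop the unit:  drop n
  Sort arguments:  g(f(a, c), f(c, a), comb(a, a, c, c))
  Put back:  h(g(f(a, c), f(c, a), comb(a, a, c, c)), g(comb(a, a, a, c, f(c, a)), h(comb(a, c, c), comb(a, a, c), comb(a, a, c, c)), f(comb(a, c), comb(a, a, a))), f(f(comb(a, a), comb(a, c, c, c)), h(g(c, c, c), comb(a, a, c, c), g(a, c, c))))
Right:  h(g(f(a, c), f(c, a), comb(c, a, c, a)), g(comb(comb(a, comb(c, comb(a, f(c, comb(a, n))))), a), h(comb(a, comb(c, c)), comb(comb(c, a), a), comb(c, comb(a, comb(c, a)))), f(comb(a, c), comb(a, comb(a, a)))), f(f(comb(a, comb(a, n)), comb(c, comb(n, c), c, comb(n, a))), h(g(c, c, c), comb(comb(c, comb(c, a)), a), g(a, c, c))))
  Descend into:  comb(comb(a, comb(c, comb(a, f(c, comb(a, n))))), a)
  Un-nest:  comb(a, c, a, f(c, comb(a, n)), a)
  Inside:  f(c, comb(a, n))  →  f(c, a)
  Order the arguments:  comb(a, a, a, c, f(c, a))
  Put back:  h(g(f(a, c), f(c, a), comb(a, a, c, c)), g(comb(a, a, a, c, f(c, a)), h(comb(a, c, c), comb(a, a, c), comb(a, a, c, c)), f(comb(a, c), comb(a, a, a))), f(f(comb(a, a), comb(a, c, c, c)), h(g(c, c, c), comb(a, a, c, c), g(a, c, c))))

Answer: yes — both canonical forms are h(g(f(a, c), f(c, a), comb(a, a, c, c)), g(comb(a, a, a, c, f(c, a)), h(comb(a, c, c), comb(a, a, c), comb(a, a, c, c)), f(comb(a, c), comb(a, a, a))), f(f(comb(a, a), comb(a, c, c, c)), h(g(c, c, c), comb(a, a, c, c), g(a, c, c))))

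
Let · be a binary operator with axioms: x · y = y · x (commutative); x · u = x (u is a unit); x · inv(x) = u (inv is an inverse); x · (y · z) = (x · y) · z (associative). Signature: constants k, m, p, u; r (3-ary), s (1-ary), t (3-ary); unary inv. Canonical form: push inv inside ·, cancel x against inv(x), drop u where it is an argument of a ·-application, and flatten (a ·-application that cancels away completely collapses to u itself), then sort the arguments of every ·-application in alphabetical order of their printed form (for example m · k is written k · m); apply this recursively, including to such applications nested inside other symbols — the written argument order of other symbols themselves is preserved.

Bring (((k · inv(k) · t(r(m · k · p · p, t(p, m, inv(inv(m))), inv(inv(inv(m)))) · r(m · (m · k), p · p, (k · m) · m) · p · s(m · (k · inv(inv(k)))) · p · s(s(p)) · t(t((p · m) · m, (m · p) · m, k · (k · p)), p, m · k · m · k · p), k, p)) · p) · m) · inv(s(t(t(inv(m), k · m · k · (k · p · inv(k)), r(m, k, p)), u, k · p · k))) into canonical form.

Answer: inv(s(t(t(inv(m), k · k · m · p, r(m, k, p)), u, k · k · p))) · m · p · t(p · p · r(k · m · m, p · p, k · m · m) · r(k · m · p · p, t(p, m, m), inv(m)) · s(k · k · m) · s(s(p)) · t(t(m · m · p, m · m · p, k · k · p), p, k · k · m · m · p), k, p)

Derivation:
Push inv inside:  distribute inv over · and collapse double inv
Cancel inverse pairs:  k cancels
Collect terms:  t(p · p · r(k · m · m, p · p, k · m · m) · r(k · m · p · p, t(p, m, m), inv(m)) · s(k · k · m) · s(s(p)) · t(t(m · m · p, m · m · p, k · k · p), p, k · k · m · m · p), k, p) · p · m · inv(s(t(t(inv(m), k · k · m · p, r(m, k, p)), u, k · k · p)))
Order the arguments:  inv(s(t(t(inv(m), k · k · m · p, r(m, k, p)), u, k · k · p))) · m · p · t(p · p · r(k · m · m, p · p, k · m · m) · r(k · m · p · p, t(p, m, m), inv(m)) · s(k · k · m) · s(s(p)) · t(t(m · m · p, m · m · p, k · k · p), p, k · k · m · m · p), k, p)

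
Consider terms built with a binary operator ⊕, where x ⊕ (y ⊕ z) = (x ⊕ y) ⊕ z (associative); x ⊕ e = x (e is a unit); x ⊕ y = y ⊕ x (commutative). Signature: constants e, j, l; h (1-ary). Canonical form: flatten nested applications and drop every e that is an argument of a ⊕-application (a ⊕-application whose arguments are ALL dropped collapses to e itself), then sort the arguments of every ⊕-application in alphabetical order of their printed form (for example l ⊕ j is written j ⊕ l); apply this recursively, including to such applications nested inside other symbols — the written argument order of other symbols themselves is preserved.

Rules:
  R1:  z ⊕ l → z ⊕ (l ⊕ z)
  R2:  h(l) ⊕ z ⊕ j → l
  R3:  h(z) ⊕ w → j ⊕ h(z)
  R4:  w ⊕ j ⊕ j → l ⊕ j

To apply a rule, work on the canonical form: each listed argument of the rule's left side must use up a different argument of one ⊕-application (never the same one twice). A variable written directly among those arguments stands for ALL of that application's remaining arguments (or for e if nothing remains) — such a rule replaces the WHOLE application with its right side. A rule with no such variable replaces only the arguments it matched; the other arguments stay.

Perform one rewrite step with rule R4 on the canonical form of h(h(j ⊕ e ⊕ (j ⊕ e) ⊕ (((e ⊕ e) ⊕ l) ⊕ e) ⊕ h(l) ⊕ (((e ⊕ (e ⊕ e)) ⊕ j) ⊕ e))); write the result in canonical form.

Answer: h(h(j ⊕ l))

Derivation:
Canonical form:  h(h(h(l) ⊕ j ⊕ j ⊕ j ⊕ l))
Apply R4:  consuming j, j;  w := h(l) ⊕ j ⊕ l
The variable takes the whole remainder — replace the entire application.
New term:  h(h(j ⊕ l))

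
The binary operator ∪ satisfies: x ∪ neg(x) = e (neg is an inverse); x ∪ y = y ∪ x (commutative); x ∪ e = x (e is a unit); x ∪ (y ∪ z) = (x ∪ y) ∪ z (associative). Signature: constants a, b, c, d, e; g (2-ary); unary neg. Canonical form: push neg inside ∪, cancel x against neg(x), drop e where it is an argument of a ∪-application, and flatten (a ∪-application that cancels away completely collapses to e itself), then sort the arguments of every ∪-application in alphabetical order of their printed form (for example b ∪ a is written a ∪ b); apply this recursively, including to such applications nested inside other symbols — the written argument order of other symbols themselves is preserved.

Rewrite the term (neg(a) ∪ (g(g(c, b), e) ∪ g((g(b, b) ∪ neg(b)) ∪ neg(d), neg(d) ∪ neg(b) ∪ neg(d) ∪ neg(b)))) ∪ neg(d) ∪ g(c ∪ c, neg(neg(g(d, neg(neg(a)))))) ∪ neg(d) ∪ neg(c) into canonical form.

Push neg inside:  distribute neg over ∪ and collapse double neg
Combine occurrences:  neg(a) ∪ g(g(c, b), e) ∪ g(g(b, b) ∪ neg(b) ∪ neg(d), neg(b) ∪ neg(b) ∪ neg(d) ∪ neg(d)) ∪ neg(d) ∪ neg(d) ∪ g(c ∪ c, g(d, a)) ∪ neg(c)
Sort:  g(c ∪ c, g(d, a)) ∪ g(g(b, b) ∪ neg(b) ∪ neg(d), neg(b) ∪ neg(b) ∪ neg(d) ∪ neg(d)) ∪ g(g(c, b), e) ∪ neg(a) ∪ neg(c) ∪ neg(d) ∪ neg(d)

Answer: g(c ∪ c, g(d, a)) ∪ g(g(b, b) ∪ neg(b) ∪ neg(d), neg(b) ∪ neg(b) ∪ neg(d) ∪ neg(d)) ∪ g(g(c, b), e) ∪ neg(a) ∪ neg(c) ∪ neg(d) ∪ neg(d)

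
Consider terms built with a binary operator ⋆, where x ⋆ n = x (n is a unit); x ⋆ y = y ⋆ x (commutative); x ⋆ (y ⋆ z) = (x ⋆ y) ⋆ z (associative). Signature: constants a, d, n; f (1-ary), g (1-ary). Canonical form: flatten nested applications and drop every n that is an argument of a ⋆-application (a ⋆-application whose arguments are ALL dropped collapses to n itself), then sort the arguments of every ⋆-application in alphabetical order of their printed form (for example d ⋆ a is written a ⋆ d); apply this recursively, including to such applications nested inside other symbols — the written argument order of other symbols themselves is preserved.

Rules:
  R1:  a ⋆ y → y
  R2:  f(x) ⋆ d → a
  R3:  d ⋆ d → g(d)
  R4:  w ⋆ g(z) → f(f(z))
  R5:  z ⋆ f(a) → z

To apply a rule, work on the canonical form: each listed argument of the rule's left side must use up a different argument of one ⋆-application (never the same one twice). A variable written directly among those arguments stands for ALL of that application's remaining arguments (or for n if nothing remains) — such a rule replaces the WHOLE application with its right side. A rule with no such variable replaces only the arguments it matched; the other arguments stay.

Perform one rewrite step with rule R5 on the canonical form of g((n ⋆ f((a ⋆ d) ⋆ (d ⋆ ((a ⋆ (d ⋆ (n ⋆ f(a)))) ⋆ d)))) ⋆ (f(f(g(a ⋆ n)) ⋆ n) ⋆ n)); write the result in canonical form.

Canonical form:  g(f(a ⋆ a ⋆ d ⋆ d ⋆ d ⋆ d ⋆ f(a)) ⋆ f(f(g(a))))
R5 matches:  uses f(a);  z := a ⋆ a ⋆ d ⋆ d ⋆ d ⋆ d
The variable takes the whole remainder — replace the entire application.
New term:  g(f(a ⋆ a ⋆ d ⋆ d ⋆ d ⋆ d) ⋆ f(f(g(a))))

Answer: g(f(a ⋆ a ⋆ d ⋆ d ⋆ d ⋆ d) ⋆ f(f(g(a))))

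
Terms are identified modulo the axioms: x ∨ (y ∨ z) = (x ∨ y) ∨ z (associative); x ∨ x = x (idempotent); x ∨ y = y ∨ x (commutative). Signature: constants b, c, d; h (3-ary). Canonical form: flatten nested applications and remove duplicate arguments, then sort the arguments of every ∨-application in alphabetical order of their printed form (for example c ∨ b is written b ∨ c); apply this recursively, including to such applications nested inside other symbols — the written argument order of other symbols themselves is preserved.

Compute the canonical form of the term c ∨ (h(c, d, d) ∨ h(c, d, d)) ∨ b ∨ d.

Un-nest:  c ∨ h(c, d, d) ∨ h(c, d, d) ∨ b ∨ d
Deduplicate:  drop duplicate h(c, d, d)
Sort:  b ∨ c ∨ d ∨ h(c, d, d)

Answer: b ∨ c ∨ d ∨ h(c, d, d)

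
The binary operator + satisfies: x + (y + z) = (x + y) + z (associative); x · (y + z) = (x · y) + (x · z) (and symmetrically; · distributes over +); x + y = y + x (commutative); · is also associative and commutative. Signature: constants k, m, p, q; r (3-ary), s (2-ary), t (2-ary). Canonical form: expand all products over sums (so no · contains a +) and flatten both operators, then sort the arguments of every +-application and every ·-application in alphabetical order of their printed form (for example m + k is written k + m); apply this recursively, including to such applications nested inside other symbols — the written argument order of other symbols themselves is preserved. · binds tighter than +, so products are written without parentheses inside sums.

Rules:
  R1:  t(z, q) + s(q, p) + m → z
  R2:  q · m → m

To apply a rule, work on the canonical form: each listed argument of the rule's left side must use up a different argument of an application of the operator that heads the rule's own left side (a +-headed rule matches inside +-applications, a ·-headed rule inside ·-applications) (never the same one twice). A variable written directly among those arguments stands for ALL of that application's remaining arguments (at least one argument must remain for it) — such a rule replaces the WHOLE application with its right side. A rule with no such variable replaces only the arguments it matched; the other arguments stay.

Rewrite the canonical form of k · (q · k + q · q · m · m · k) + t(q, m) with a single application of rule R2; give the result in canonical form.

Canonical form:  k · k · m · m · q · q + k · k · q + t(q, m)
R2 matches:  uses m, q
Result:  k · k · m · m · q + k · k · q + t(q, m)

Answer: k · k · m · m · q + k · k · q + t(q, m)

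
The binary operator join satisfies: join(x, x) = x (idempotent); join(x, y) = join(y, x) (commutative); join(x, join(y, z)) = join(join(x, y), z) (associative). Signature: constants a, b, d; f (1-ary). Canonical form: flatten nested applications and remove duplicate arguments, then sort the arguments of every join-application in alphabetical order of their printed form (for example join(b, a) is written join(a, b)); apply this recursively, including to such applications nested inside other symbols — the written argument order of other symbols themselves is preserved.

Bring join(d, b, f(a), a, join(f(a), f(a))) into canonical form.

Flatten:  join(d, b, f(a), a, f(a), f(a))
Drop duplicates:  drop duplicate f(a), f(a)
Sort:  join(a, b, d, f(a))

Answer: join(a, b, d, f(a))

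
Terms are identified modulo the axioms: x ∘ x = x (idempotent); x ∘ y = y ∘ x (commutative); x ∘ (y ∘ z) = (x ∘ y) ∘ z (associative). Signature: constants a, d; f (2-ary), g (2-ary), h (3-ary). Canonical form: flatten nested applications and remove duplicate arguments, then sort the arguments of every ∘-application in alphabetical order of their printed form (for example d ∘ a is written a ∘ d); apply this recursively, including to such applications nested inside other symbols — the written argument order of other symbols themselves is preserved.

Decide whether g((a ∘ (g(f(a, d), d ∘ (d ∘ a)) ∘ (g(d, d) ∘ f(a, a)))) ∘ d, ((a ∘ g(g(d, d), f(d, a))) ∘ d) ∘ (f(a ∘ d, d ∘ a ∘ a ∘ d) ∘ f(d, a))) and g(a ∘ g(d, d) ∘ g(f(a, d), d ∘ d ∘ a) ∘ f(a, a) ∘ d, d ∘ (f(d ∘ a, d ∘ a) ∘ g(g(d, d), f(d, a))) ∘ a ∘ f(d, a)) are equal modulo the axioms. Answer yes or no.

Left:  g((a ∘ (g(f(a, d), d ∘ (d ∘ a)) ∘ (g(d, d) ∘ f(a, a)))) ∘ d, ((a ∘ g(g(d, d), f(d, a))) ∘ d) ∘ (f(a ∘ d, d ∘ a ∘ a ∘ d) ∘ f(d, a)))
  Focus inside:  ((a ∘ g(g(d, d), f(d, a))) ∘ d) ∘ (f(a ∘ d, d ∘ a ∘ a ∘ d) ∘ f(d, a))
  Flatten:  a ∘ g(g(d, d), f(d, a)) ∘ d ∘ f(a ∘ d, d ∘ a ∘ a ∘ d) ∘ f(d, a)
  Simplify inside:  f(a ∘ d, d ∘ a ∘ a ∘ d)  →  f(a ∘ d, a ∘ d)
  Sort arguments:  a ∘ d ∘ f(a ∘ d, a ∘ d) ∘ f(d, a) ∘ g(g(d, d), f(d, a))
  Reassemble:  g(a ∘ d ∘ f(a, a) ∘ g(d, d) ∘ g(f(a, d), a ∘ d), a ∘ d ∘ f(a ∘ d, a ∘ d) ∘ f(d, a) ∘ g(g(d, d), f(d, a)))
Right:  g(a ∘ g(d, d) ∘ g(f(a, d), d ∘ d ∘ a) ∘ f(a, a) ∘ d, d ∘ (f(d ∘ a, d ∘ a) ∘ g(g(d, d), f(d, a))) ∘ a ∘ f(d, a))
  Work inside:  d ∘ (f(d ∘ a, d ∘ a) ∘ g(g(d, d), f(d, a))) ∘ a ∘ f(d, a)
  Merge nested applications:  d ∘ f(d ∘ a, d ∘ a) ∘ g(g(d, d), f(d, a)) ∘ a ∘ f(d, a)
  Inside:  f(d ∘ a, d ∘ a)  →  f(a ∘ d, a ∘ d)
  Order the arguments:  a ∘ d ∘ f(a ∘ d, a ∘ d) ∘ f(d, a) ∘ g(g(d, d), f(d, a))
  Put back:  g(a ∘ d ∘ f(a, a) ∘ g(d, d) ∘ g(f(a, d), a ∘ d), a ∘ d ∘ f(a ∘ d, a ∘ d) ∘ f(d, a) ∘ g(g(d, d), f(d, a)))

Answer: yes — both canonical forms are g(a ∘ d ∘ f(a, a) ∘ g(d, d) ∘ g(f(a, d), a ∘ d), a ∘ d ∘ f(a ∘ d, a ∘ d) ∘ f(d, a) ∘ g(g(d, d), f(d, a)))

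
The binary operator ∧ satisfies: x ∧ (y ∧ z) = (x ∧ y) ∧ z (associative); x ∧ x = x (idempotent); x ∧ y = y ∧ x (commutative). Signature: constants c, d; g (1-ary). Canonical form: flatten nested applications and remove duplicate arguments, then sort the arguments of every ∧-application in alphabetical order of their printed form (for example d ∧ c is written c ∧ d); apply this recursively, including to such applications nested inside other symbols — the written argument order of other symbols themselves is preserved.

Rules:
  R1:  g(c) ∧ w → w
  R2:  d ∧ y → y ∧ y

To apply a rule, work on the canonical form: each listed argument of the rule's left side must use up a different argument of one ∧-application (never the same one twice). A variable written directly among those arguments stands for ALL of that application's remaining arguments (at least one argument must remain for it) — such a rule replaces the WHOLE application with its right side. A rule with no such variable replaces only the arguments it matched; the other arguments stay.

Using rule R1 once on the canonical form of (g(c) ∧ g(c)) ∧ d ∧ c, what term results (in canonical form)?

Canonical form:  c ∧ d ∧ g(c)
Apply R1:  consuming g(c);  w := c ∧ d
The extension variable absorbs all remaining arguments, so the whole application is rewritten.
New term:  c ∧ d

Answer: c ∧ d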